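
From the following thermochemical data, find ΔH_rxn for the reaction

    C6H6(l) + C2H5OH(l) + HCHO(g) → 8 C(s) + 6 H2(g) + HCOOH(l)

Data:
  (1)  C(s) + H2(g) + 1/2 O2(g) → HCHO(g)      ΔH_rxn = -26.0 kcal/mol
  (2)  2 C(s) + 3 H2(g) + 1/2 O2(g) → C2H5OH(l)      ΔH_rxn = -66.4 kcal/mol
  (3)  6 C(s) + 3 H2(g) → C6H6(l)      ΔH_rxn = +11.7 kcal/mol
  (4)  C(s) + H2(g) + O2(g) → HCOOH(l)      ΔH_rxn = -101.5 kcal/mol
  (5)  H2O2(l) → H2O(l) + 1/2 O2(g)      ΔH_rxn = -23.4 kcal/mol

ΔH_rxn = -20.8 kcal/mol

(1) reversed (HCHO(g) must end up as a reactant): +26.0 kcal/mol
(2) reversed (reverse to put C2H5OH(l) on the reactant side): +66.4 kcal/mol
(3) reversed (reverse to put C6H6(l) on the reactant side): -11.7 kcal/mol
(4) as written (HCOOH(l) already on the product side): -101.5 kcal/mol
(5): not needed (H2O2(l) appears nowhere else).
ΔH_rxn = (+26.0) + (+66.4) + (-11.7) + (-101.5) = -20.8 kcal/mol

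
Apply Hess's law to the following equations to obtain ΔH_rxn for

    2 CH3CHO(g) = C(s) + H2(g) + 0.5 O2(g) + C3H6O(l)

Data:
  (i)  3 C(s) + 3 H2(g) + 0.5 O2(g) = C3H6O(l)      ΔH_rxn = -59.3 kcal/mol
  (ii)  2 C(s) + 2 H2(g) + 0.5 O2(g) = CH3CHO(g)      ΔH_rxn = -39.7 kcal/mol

(i) as written: -59.3 kcal/mol
(ii) reversed and × 2: (-2)·(-39.7) = +79.4 kcal/mol
Since enthalpy is a state function, ΔH_rxn = (-59.3) + (+79.4) = 20.1 kcal/mol

ΔH_rxn = 20.1 kcal/mol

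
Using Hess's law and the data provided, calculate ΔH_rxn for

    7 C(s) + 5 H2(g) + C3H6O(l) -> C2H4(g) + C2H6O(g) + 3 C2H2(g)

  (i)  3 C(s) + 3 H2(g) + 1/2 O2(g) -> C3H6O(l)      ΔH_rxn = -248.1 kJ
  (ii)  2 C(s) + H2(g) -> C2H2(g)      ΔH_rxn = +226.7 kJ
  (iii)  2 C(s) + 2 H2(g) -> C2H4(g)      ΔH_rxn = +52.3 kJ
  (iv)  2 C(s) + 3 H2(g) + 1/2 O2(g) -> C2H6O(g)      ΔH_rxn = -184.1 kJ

ΔH_rxn = 796.4 kJ

(i) reversed (reverse to put C3H6O(l) on the reactant side): +248.1 kJ
(ii) × 3 (×3 to match 3 C2H2(g) in the target): (3)·(+226.7) = +680.1 kJ
(iii) as written (C2H4(g) already on the product side): +52.3 kJ
(iv) as written (C2H6O(g) already on the product side): -184.1 kJ
ΔH_rxn = (+248.1) + (+680.1) + (+52.3) + (-184.1) = 796.4 kJ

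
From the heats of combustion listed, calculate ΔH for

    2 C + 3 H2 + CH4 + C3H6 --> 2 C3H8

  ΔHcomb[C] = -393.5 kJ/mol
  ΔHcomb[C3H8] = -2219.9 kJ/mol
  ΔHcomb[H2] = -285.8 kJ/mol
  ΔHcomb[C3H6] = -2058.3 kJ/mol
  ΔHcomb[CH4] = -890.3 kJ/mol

With combustion enthalpies, reactants minus products:
= [2·(-393.5) + 3·(-285.8) + 1·(-890.3) + 1·(-2058.3)] − [2·(-2219.9)]
= -153.2 kJ/mol

ΔH = -153.2 kJ/mol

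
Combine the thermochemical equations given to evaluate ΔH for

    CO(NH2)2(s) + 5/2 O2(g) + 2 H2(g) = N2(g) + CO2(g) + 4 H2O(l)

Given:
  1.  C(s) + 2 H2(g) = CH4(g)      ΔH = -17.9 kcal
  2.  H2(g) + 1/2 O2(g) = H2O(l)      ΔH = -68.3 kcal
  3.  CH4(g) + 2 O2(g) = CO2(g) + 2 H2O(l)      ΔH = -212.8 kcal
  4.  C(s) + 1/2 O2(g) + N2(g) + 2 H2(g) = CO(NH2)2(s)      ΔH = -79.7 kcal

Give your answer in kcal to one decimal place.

ΔH = -287.6 kcal

eq. 1 as written: -17.9 kcal
eq. 2 × 2: (2)·(-68.3) = -136.6 kcal
eq. 3 as written: -212.8 kcal
eq. 4 reversed: +79.7 kcal
ΔH = (1)·(-17.9) + (2)·(-68.3) + (1)·(-212.8) + (-1)·(-79.7) = -287.6 kcal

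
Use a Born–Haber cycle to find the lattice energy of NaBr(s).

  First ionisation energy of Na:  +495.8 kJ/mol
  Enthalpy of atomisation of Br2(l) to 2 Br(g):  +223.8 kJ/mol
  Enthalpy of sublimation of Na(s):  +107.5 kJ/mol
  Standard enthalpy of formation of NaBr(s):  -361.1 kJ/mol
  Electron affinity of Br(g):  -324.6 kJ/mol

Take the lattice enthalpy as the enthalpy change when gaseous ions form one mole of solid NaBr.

U = -751.7 kJ/mol

ΔHf° = 1·ΔHsub + 1·(ΣIE) + 1/2·D(Br2) + 1·EA + U
-361.1 = 1·(+107.5) + 1·(+495.8) + 1/2·(+223.8) + 1·(-324.6) + U
U = -361.1 − (+390.6) = -751.7 kJ/mol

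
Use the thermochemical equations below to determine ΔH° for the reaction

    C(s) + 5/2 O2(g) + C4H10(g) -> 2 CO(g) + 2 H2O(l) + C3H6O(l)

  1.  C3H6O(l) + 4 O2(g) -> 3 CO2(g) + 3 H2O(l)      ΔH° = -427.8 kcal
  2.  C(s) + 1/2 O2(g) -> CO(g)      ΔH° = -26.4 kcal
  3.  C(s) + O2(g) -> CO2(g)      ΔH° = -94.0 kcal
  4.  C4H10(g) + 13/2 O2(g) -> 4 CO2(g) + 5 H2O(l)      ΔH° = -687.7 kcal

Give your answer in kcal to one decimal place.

eq. 1 reversed (C3H6O(l) must end up as a product): +427.8 kcal
eq. 2 × 2 (scale by 2 for the 2 CO(g)): (2)·(-26.4) = -52.8 kcal
eq. 3 reversed: +94.0 kcal
eq. 4 as written (C4H10(g) already on the reactant side): -687.7 kcal
ΔH° = (-1)·(-427.8) + (2)·(-26.4) + (-1)·(-94.0) + (1)·(-687.7) = -218.7 kcal

ΔH° = -218.7 kcal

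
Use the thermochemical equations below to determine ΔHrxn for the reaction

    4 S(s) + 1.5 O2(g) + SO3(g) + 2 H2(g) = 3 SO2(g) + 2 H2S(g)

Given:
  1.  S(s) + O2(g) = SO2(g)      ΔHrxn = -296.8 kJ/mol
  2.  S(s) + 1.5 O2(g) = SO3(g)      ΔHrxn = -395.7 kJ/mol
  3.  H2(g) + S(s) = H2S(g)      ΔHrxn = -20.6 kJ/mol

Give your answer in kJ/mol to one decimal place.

ΔHrxn = -535.9 kJ/mol

eq. 1 × 3: (3)·(-296.8) = -890.4 kJ/mol
eq. 2 reversed: +395.7 kJ/mol
eq. 3 × 2: (2)·(-20.6) = -41.2 kJ/mol
ΔHrxn = (-890.4) + (+395.7) + (-41.2) = -535.9 kJ/mol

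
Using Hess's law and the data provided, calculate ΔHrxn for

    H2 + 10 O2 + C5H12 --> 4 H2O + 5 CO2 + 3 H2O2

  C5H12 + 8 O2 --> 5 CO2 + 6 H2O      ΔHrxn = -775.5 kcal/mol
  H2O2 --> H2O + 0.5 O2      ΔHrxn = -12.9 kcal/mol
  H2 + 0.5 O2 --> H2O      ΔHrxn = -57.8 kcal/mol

equation 1 as written (C5H12 already on the reactant side): -775.5 kcal/mol
equation 2 reversed and × 3 (H2O2 must end up as a product; scale by 3 for the 3 H2O2): (-3)·(-12.9) = +38.7 kcal/mol
equation 3 as written (H2 already on the reactant side): -57.8 kcal/mol
ΔHrxn = (-775.5) + (+38.7) + (-57.8) = -794.6 kcal/mol

ΔHrxn = -794.6 kcal/mol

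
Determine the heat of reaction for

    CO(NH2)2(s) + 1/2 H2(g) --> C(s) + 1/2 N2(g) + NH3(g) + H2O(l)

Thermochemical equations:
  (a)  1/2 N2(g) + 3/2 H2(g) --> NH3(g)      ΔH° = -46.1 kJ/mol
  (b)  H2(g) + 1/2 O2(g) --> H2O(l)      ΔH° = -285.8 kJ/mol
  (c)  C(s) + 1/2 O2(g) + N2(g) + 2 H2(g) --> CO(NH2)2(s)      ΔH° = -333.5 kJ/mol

(a) as written: -46.1 kJ/mol
(b) as written: -285.8 kJ/mol
(c) reversed: +333.5 kJ/mol
Combining the equations, ΔH° = (1)·(-46.1) + (1)·(-285.8) + (-1)·(-333.5) = 1.6 kJ/mol

ΔH° = 1.6 kJ/mol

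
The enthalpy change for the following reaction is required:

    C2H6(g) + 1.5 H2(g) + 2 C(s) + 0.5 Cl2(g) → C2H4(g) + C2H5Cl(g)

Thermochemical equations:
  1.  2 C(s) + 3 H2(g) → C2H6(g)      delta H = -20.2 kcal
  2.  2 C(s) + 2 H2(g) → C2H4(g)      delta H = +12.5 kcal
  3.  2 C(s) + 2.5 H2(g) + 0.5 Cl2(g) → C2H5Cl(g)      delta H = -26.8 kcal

eq. 1 reversed (C2H6(g) must end up as a reactant): +20.2 kcal
eq. 2 as written (C2H4(g) already on the product side): +12.5 kcal
eq. 3 as written (C2H5Cl(g) already on the product side): -26.8 kcal
delta H = (-1)·(-20.2) + (1)·(+12.5) + (1)·(-26.8) = 5.9 kcal

delta H = 5.9 kcal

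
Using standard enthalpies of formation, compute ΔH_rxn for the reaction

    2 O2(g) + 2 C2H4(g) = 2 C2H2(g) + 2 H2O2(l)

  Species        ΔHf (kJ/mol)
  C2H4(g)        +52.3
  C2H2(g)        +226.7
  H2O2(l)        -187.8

Products: 2·(+226.7) + 2·(-187.8) = +77.8
Reactants: 2·(+0.0) + 2·(+52.3) = +104.6
ΔH_rxn = (+77.8) − (+104.6) = -26.8 kJ/mol

ΔH_rxn = -26.8 kJ/mol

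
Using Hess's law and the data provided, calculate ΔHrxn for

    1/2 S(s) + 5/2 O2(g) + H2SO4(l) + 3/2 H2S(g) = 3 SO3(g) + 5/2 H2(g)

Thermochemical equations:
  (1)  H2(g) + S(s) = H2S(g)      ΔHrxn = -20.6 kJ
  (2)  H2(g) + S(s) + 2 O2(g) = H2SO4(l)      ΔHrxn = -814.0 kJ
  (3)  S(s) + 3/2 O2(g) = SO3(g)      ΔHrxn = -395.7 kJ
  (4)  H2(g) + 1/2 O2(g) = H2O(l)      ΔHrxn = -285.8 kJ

ΔHrxn = -342.2 kJ

(1) reversed and × 3/2 (reverse to put H2S(g) on the reactant side; scale by 3/2 for the 3/2 H2S(g)): (-3/2)·(-20.6) = +30.9 kJ
(2) reversed (reverse to put H2SO4(l) on the reactant side): +814.0 kJ
(3) × 3 (scale by 3 for the 3 SO3(g)): (3)·(-395.7) = -1187.1 kJ
(4): not needed (H2O(l) appears nowhere else).
ΔHrxn = (+30.9) + (+814.0) + (-1187.1) = -342.2 kJ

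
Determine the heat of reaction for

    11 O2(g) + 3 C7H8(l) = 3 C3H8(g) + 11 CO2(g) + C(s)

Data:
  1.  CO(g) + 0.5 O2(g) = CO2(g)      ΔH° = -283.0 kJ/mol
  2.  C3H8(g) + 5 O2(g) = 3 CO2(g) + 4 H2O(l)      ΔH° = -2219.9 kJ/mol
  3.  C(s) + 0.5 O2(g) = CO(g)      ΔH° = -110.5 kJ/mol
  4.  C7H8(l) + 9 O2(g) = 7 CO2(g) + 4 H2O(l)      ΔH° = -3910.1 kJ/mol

ΔH° = -4677.1 kJ/mol

eq. 1 reversed: +283.0 kJ/mol
eq. 2 reversed and × 3: (-3)·(-2219.9) = +6659.7 kJ/mol
eq. 3 reversed: +110.5 kJ/mol
eq. 4 × 3: (3)·(-3910.1) = -11730.3 kJ/mol
By Hess's law, ΔH° = (+283.0) + (+6659.7) + (+110.5) + (-11730.3) = -4677.1 kJ/mol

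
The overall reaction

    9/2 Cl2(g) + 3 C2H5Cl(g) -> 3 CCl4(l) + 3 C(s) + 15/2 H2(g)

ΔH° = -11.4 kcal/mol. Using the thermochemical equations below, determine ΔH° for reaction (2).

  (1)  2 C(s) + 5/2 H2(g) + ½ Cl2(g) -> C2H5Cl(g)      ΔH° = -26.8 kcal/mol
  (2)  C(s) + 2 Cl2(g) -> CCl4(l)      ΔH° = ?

(1) reversed and × 3 (C2H5Cl(g) must end up as a reactant; scale by 3 for the 3 C2H5Cl(g)): (-3)·(-26.8) = +80.4 kcal/mol
(2) × 3 (scale by 3 for the 3 CCl4(l)): contributes 3·x
-11.4 = (+80.4) + 3·x
x = (-11.4 − (+80.4)) / (3) = -30.6 kcal/mol

ΔH° = -30.6 kcal/mol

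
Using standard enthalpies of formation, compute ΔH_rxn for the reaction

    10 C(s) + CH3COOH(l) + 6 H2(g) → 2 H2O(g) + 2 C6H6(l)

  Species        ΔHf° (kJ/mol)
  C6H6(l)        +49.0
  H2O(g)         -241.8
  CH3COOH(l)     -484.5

ΔH_rxn = 98.9 kJ/mol

ΔH°rxn = Σ nΔHf°(products) − Σ nΔHf°(reactants).
Products: 2·(-241.8) + 2·(+49.0) = -385.6
Reactants: 10·(+0.0) + 1·(-484.5) + 6·(+0.0) = -484.5
ΔH_rxn = (-385.6) − (-484.5) = 98.9 kJ/mol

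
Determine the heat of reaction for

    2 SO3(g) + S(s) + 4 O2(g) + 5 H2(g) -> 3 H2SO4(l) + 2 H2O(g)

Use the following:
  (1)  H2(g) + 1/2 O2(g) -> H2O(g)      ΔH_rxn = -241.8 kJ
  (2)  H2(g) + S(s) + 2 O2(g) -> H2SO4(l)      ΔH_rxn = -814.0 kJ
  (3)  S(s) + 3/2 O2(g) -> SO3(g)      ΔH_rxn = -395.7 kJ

ΔH_rxn = -2134.2 kJ

(1) × 2 (×2 to match 2 H2O(g) in the target): (2)·(-241.8) = -483.6 kJ
(2) × 3 (×3 to match 3 H2SO4(l) in the target): (3)·(-814.0) = -2442.0 kJ
(3) reversed and × 2 (SO3(g) must end up as a reactant; scale by 2 for the 2 SO3(g)): (-2)·(-395.7) = +791.4 kJ
Since enthalpy is a state function, ΔH_rxn = (-483.6) + (-2442.0) + (+791.4) = -2134.2 kJ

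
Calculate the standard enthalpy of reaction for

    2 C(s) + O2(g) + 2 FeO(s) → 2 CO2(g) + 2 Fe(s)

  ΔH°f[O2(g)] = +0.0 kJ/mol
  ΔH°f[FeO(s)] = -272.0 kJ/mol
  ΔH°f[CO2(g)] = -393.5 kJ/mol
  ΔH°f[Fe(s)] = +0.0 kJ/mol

ΔH°rxn = -243.0 kJ/mol

ΔH°rxn = Σ nΔHf°(products) − Σ nΔHf°(reactants).
Products: 2·(-393.5) + 2·(+0.0) = -787.0
Reactants: 2·(+0.0) + 1·(+0.0) + 2·(-272.0) = -544.0
ΔH°rxn = (-787.0) − (-544.0) = -243.0 kJ/mol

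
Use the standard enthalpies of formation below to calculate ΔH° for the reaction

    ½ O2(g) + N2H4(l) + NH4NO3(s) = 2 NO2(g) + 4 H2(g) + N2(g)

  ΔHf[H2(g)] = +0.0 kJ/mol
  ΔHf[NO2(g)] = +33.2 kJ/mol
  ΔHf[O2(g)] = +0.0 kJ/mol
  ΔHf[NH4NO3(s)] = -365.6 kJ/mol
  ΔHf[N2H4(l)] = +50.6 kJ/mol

Products: 2·(+33.2) + 4·(+0.0) + 1·(+0.0) = +66.4
Reactants: 1/2·(+0.0) + 1·(+50.6) + 1·(-365.6) = -315.0
ΔH° = (+66.4) − (-315.0) = 381.4 kJ/mol

ΔH° = 381.4 kJ/mol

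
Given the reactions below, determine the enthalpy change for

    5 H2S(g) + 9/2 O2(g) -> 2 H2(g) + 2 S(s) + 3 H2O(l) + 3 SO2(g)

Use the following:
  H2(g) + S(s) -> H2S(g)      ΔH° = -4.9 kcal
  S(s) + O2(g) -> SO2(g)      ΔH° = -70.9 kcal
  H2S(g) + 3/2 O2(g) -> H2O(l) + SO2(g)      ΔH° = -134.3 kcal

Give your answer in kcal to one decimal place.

equation 1 reversed and × 2 (H2(g) must end up as a product; scale by 2 for the 2 H2(g)): (-2)·(-4.9) = +9.8 kcal
equation 2: not needed.
equation 3 × 3 (×3 to match 3 H2O(l) in the target): (3)·(-134.3) = -402.9 kcal
Summing the manipulated equations, ΔH° = (-2)·(-4.9) + (3)·(-134.3) = -393.1 kcal

ΔH° = -393.1 kcal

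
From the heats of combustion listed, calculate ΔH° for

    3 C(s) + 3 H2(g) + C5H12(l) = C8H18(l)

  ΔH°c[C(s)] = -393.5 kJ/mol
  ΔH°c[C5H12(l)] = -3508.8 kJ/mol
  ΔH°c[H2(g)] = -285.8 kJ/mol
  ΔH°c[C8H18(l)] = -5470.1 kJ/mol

ΔH° = -76.6 kJ/mol

With combustion enthalpies, reactants minus products:
= [3·(-393.5) + 3·(-285.8) + 1·(-3508.8)] − [1·(-5470.1)]
= -76.6 kJ/mol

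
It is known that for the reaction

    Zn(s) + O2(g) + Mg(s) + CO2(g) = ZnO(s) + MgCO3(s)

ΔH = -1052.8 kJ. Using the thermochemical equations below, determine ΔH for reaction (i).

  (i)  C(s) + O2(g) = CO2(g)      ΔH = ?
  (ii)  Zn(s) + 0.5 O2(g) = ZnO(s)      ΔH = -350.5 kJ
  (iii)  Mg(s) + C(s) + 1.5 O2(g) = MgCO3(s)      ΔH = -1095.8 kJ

ΔH = -393.5 kJ

(i) reversed: contributes −x
(ii) as written: -350.5 kJ
(iii) as written: -1095.8 kJ
-1052.8 = (-350.5) + (-1095.8) − x
x = (-1052.8 − (-1446.3)) / (-1) = -393.5 kJ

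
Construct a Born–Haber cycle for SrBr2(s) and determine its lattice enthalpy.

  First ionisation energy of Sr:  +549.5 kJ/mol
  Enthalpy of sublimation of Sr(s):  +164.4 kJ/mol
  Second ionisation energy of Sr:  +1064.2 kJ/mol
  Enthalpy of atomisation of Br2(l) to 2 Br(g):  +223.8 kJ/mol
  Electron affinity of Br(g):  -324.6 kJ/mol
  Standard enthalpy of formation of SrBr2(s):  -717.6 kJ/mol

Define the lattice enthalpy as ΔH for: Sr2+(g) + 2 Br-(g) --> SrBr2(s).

U = -2070.3 kJ/mol

ΔHf° = 1·ΔHsub + 1·(ΣIE) + 1·D(Br2) + 2·EA + U
-717.6 = 1·(+164.4) + 1·(+1613.7) + 1·(+223.8) + 2·(-324.6) + U
U = -717.6 − (+1352.7) = -2070.3 kJ/mol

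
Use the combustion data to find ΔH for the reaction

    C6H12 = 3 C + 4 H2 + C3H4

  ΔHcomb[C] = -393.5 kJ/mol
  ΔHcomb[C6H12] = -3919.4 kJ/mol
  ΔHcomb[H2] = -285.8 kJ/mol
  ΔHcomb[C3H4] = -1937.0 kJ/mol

Using ΔH = Σ nΔHc°(reactants) − Σ nΔHc°(products):
= [1·(-3919.4)] − [3·(-393.5) + 4·(-285.8) + 1·(-1937.0)]
= 341.3 kJ/mol

ΔH = 341.3 kJ/mol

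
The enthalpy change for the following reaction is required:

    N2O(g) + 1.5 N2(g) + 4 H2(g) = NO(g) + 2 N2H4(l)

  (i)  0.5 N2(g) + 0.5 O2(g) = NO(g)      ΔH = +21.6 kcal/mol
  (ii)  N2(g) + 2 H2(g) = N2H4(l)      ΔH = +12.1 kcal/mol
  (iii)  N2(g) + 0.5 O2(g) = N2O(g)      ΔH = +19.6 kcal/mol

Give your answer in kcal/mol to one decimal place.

ΔH = 26.2 kcal/mol

(i) as written: +21.6 kcal/mol
(ii) × 2: (2)·(+12.1) = +24.2 kcal/mol
(iii) reversed: -19.6 kcal/mol
ΔH = (1)·(+21.6) + (2)·(+12.1) + (-1)·(+19.6) = 26.2 kcal/mol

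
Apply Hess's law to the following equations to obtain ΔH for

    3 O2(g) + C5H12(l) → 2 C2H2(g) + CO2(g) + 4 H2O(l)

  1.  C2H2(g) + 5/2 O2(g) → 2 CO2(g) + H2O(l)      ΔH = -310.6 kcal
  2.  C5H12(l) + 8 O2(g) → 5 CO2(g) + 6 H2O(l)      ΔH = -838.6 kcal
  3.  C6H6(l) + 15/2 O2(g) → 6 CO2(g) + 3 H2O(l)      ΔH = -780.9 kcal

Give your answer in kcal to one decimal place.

ΔH = -217.4 kcal

eq. 1 reversed and × 2 (C2H2(g) must end up as a product; ×2 to match 2 C2H2(g) in the target): (-2)·(-310.6) = +621.2 kcal
eq. 2 as written (C5H12(l) already on the reactant side): -838.6 kcal
eq. 3: not needed (C6H6(l) appears nowhere else).
ΔH = (+621.2) + (-838.6) = -217.4 kcal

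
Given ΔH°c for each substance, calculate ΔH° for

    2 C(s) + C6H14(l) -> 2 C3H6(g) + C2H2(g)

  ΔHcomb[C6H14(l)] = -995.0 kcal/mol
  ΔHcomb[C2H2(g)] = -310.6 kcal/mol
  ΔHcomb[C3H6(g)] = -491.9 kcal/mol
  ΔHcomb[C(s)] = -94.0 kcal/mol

ΔH° = 111.4 kcal/mol

Using ΔH = Σ nΔHc°(reactants) − Σ nΔHc°(products):
= [2·(-94.0) + 1·(-995.0)] − [2·(-491.9) + 1·(-310.6)]
= 111.4 kcal/mol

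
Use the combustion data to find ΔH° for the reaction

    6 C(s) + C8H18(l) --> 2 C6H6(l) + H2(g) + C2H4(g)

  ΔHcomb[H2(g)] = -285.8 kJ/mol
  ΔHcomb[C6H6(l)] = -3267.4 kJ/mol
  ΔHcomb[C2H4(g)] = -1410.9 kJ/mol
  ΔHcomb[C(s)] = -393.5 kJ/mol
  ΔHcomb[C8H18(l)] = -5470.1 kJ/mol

With combustion enthalpies, reactants minus products:
= [6·(-393.5) + 1·(-5470.1)] − [2·(-3267.4) + 1·(-285.8) + 1·(-1410.9)]
= 400.4 kJ/mol

ΔH° = 400.4 kJ/mol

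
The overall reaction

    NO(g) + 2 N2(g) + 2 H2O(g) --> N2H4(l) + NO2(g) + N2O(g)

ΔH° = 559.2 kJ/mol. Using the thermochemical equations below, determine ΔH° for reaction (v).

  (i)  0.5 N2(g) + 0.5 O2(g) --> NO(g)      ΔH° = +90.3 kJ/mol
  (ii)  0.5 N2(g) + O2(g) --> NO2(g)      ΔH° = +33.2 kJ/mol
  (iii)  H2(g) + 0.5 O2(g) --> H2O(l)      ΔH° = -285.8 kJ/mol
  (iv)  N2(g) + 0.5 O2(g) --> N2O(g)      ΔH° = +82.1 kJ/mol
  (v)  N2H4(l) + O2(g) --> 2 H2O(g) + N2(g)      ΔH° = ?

(i) reversed: -90.3 kJ/mol
(ii) as written: +33.2 kJ/mol
(iii): not needed.
(iv) as written: +82.1 kJ/mol
(v) reversed: contributes −x
+559.2 = (-90.3) + (+33.2) + (+82.1) − x
x = (+559.2 − (+25.0)) / (-1) = -534.2 kJ/mol

ΔH° = -534.2 kJ/mol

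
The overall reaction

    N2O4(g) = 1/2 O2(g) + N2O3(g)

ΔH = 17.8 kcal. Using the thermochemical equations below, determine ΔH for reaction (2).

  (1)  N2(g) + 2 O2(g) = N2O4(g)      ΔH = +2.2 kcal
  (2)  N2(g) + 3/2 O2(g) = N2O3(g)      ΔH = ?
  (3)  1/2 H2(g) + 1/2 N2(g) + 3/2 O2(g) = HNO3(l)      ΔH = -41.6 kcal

(1) reversed (reverse to put N2O4(g) on the reactant side): -2.2 kcal
(2) as written (N2O3(g) already on the product side): contributes x
(3): not needed (H2(g) appears nowhere else).
+17.8 = (-2.2) + x
x = (+17.8 − (-2.2)) / (1) = 20.0 kcal

ΔH = 20.0 kcal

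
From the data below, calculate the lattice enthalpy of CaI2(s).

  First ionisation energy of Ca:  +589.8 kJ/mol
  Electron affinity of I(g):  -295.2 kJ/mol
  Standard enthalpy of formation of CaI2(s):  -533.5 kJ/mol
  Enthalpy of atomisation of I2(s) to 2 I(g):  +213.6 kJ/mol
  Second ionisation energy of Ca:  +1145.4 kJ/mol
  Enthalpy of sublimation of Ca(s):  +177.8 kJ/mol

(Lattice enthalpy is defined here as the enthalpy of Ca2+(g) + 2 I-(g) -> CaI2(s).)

U = -2069.7 kJ/mol

ΔHf° = 1·ΔHsub + 1·(ΣIE) + 1·D(I2) + 2·EA + U
-533.5 = 1·(+177.8) + 1·(+1735.2) + 1·(+213.6) + 2·(-295.2) + U
U = -533.5 − (+1536.2) = -2069.7 kJ/mol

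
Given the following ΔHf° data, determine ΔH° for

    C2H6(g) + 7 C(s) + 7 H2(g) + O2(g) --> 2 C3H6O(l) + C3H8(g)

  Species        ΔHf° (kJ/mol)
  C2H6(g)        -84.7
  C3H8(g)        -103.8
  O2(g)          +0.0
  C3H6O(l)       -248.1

Products: 2·(-248.1) + 1·(-103.8) = -600.0
Reactants: 1·(-84.7) + 7·(+0.0) + 7·(+0.0) + 1·(+0.0) = -84.7
ΔH° = (-600.0) − (-84.7) = -515.3 kJ/mol

ΔH° = -515.3 kJ/mol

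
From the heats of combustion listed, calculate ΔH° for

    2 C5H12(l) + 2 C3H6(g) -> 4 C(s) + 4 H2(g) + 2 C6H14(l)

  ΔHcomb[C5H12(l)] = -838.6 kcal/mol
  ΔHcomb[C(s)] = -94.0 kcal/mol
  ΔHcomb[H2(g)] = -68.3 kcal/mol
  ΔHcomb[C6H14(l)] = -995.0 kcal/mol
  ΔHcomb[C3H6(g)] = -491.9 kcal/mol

ΔH° = -21.8 kcal/mol

Using ΔH = Σ nΔHc°(reactants) − Σ nΔHc°(products):
= [2·(-838.6) + 2·(-491.9)] − [4·(-94.0) + 4·(-68.3) + 2·(-995.0)]
= -21.8 kcal/mol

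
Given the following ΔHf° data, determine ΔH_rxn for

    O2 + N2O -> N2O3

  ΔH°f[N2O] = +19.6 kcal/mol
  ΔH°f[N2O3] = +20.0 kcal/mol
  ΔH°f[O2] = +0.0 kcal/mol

ΔH_rxn = 0.4 kcal/mol

Products: 1·(+20.0) = +20.0
Reactants: 1·(+0.0) + 1·(+19.6) = +19.6
ΔH_rxn = (+20.0) − (+19.6) = 0.4 kcal/mol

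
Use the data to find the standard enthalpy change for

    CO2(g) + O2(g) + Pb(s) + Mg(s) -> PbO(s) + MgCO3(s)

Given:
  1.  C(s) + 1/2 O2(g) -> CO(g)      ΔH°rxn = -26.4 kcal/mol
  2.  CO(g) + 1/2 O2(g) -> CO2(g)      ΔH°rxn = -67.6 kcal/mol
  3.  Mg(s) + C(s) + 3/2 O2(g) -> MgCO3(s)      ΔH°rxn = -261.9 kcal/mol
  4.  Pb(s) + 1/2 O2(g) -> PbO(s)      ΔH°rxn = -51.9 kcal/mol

eq. 1 reversed: +26.4 kcal/mol
eq. 2 reversed: +67.6 kcal/mol
eq. 3 as written: -261.9 kcal/mol
eq. 4 as written: -51.9 kcal/mol
Since enthalpy is a state function, ΔH°rxn = (+26.4) + (+67.6) + (-261.9) + (-51.9) = -219.8 kcal/mol

ΔH°rxn = -219.8 kcal/mol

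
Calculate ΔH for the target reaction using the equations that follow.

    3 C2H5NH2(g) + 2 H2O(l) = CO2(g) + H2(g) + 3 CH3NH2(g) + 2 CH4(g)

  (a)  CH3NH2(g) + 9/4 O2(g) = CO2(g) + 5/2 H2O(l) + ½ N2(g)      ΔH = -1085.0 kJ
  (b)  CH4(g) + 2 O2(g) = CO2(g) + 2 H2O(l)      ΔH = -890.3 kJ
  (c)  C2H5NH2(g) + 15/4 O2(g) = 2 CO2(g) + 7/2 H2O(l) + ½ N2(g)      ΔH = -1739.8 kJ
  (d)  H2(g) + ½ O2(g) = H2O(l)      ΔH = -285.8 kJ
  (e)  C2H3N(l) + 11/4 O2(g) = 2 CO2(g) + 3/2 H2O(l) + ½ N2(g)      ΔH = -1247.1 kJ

ΔH = 102.0 kJ

(a) reversed and × 3: (-3)·(-1085.0) = +3255.0 kJ
(b) reversed and × 2: (-2)·(-890.3) = +1780.6 kJ
(c) × 3: (3)·(-1739.8) = -5219.4 kJ
(d) reversed: +285.8 kJ
(e): not needed.
ΔH = (+3255.0) + (+1780.6) + (-5219.4) + (+285.8) = 102.0 kJ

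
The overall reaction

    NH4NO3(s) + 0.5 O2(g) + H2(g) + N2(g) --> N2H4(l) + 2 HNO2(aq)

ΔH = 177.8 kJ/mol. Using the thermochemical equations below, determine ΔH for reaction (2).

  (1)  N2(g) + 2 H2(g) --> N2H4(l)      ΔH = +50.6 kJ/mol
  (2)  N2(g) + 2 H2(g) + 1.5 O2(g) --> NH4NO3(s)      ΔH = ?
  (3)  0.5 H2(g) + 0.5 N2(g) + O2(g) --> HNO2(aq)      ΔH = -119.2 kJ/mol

ΔH = -365.6 kJ/mol

(1) as written: +50.6 kJ/mol
(2) reversed: contributes −x
(3) × 2: (2)·(-119.2) = -238.4 kJ/mol
+177.8 = (+50.6) + (-238.4) − x
x = (+177.8 − (-187.8)) / (-1) = -365.6 kJ/mol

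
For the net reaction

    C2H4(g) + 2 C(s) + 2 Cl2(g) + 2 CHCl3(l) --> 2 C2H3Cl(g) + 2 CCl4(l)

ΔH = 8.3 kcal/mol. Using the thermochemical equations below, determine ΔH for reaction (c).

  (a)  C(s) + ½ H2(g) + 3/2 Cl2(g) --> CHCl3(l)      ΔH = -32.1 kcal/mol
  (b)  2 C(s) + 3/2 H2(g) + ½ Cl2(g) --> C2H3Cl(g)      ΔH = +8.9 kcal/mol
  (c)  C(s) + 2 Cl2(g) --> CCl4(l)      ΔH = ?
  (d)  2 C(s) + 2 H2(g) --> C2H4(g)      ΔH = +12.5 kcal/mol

(a) reversed and × 2 (reverse to put CHCl3(l) on the reactant side; scale by 2 for the 2 CHCl3(l)): (-2)·(-32.1) = +64.2 kcal/mol
(b) × 2 (×2 to match 2 C2H3Cl(g) in the target): (2)·(+8.9) = +17.8 kcal/mol
(c) × 2 (×2 to match 2 CCl4(l) in the target): contributes 2·x
(d) reversed (C2H4(g) must end up as a reactant): -12.5 kcal/mol
+8.3 = (+64.2) + (+17.8) + (-12.5) + 2·x
x = (+8.3 − (+69.5)) / (2) = -30.6 kcal/mol

ΔH = -30.6 kcal/mol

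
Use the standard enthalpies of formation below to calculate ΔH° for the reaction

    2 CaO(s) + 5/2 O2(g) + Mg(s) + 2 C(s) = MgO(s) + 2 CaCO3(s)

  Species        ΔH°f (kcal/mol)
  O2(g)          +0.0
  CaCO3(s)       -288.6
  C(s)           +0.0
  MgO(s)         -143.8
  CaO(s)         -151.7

ΔH°rxn = Σ nΔHf°(products) − Σ nΔHf°(reactants).
Products: 1·(-143.8) + 2·(-288.6) = -721.0
Reactants: 2·(-151.7) + 5/2·(+0.0) + 1·(+0.0) + 2·(+0.0) = -303.4
ΔH° = (-721.0) − (-303.4) = -417.6 kcal/mol

ΔH° = -417.6 kcal/mol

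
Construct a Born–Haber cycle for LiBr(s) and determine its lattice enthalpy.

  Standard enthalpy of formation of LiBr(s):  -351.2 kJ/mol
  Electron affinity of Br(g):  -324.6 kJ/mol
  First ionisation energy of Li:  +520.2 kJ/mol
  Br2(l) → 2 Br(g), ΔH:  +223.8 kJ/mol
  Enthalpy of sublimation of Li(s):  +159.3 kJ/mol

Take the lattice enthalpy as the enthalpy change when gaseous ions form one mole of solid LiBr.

U = -818.0 kJ/mol

ΔHf° = 1·ΔHsub + 1·(ΣIE) + 1/2·D(Br2) + 1·EA + U
-351.2 = 1·(+159.3) + 1·(+520.2) + 1/2·(+223.8) + 1·(-324.6) + U
U = -351.2 − (+466.8) = -818.0 kJ/mol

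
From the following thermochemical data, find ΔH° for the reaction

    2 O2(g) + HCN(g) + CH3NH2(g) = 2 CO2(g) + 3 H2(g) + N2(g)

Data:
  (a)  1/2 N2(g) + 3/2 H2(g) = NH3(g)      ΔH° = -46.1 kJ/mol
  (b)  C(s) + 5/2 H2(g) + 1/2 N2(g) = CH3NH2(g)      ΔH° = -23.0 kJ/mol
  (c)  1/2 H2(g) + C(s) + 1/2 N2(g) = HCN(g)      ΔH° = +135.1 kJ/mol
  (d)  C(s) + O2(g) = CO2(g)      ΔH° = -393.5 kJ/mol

(a): not needed (NH3(g) appears nowhere else).
(b) reversed (CH3NH2(g) must end up as a reactant): +23.0 kJ/mol
(c) reversed (reverse to put HCN(g) on the reactant side): -135.1 kJ/mol
(d) × 2 (×2 to match 2 CO2(g) in the target): (2)·(-393.5) = -787.0 kJ/mol
ΔH° = (-1)·(-23.0) + (-1)·(+135.1) + (2)·(-393.5) = -899.1 kJ/mol

ΔH° = -899.1 kJ/mol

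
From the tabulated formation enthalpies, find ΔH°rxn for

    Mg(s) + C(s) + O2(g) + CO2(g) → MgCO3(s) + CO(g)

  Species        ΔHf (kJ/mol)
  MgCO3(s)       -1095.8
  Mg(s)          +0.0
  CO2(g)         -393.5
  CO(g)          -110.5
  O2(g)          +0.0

ΔH°rxn = -812.8 kJ/mol

Products: 1·(-1095.8) + 1·(-110.5) = -1206.3
Reactants: 1·(+0.0) + 1·(+0.0) + 1·(+0.0) + 1·(-393.5) = -393.5
ΔH°rxn = (-1206.3) − (-393.5) = -812.8 kJ/mol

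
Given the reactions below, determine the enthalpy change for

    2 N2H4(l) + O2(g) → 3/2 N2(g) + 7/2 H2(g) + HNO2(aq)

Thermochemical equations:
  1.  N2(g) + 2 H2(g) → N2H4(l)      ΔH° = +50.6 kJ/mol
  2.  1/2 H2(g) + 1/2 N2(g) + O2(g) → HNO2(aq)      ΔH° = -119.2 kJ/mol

ΔH° = -220.4 kJ/mol

eq. 1 reversed and × 2 (N2H4(l) must end up as a reactant; scale by 2 for the 2 N2H4(l)): (-2)·(+50.6) = -101.2 kJ/mol
eq. 2 as written (HNO2(aq) already on the product side): -119.2 kJ/mol
Since enthalpy is a state function, ΔH° = (-2)·(+50.6) + (1)·(-119.2) = -220.4 kJ/mol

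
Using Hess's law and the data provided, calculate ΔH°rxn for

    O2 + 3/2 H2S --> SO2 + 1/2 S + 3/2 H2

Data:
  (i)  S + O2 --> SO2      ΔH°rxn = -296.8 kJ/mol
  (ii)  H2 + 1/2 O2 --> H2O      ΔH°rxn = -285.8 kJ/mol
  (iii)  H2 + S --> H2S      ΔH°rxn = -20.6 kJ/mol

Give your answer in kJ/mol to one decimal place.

ΔH°rxn = -265.9 kJ/mol

(i) as written (SO2 already on the product side): -296.8 kJ/mol
(ii): not needed (H2O appears nowhere else).
(iii) reversed and × 3/2 (H2S must end up as a reactant; ×3/2 to match 3/2 H2S in the target): (-3/2)·(-20.6) = +30.9 kJ/mol
ΔH°rxn = (1)·(-296.8) + (-3/2)·(-20.6) = -265.9 kJ/mol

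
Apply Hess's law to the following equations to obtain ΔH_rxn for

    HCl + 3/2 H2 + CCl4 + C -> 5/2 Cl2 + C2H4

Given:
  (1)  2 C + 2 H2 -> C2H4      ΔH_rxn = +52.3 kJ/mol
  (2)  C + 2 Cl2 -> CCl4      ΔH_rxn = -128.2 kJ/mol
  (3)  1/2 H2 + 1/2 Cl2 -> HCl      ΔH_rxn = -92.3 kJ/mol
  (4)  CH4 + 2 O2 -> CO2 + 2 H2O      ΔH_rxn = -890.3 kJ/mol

ΔH_rxn = 272.8 kJ/mol

(1) as written (C2H4 already on the product side): +52.3 kJ/mol
(2) reversed (reverse to put CCl4 on the reactant side): +128.2 kJ/mol
(3) reversed (reverse to put HCl on the reactant side): +92.3 kJ/mol
(4): not needed (CH4 appears nowhere else).
Combining the equations, ΔH_rxn = (+52.3) + (+128.2) + (+92.3) = 272.8 kJ/mol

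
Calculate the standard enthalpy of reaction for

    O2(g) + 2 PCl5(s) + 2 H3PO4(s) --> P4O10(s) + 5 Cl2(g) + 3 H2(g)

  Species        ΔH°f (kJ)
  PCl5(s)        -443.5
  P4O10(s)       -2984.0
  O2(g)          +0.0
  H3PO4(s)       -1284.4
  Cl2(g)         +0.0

ΔHrxn = 471.8 kJ

ΔH°rxn = Σ nΔHf°(products) − Σ nΔHf°(reactants).
Products: 1·(-2984.0) + 5·(+0.0) + 3·(+0.0) = -2984.0
Reactants: 1·(+0.0) + 2·(-443.5) + 2·(-1284.4) = -3455.8
ΔHrxn = (-2984.0) − (-3455.8) = 471.8 kJ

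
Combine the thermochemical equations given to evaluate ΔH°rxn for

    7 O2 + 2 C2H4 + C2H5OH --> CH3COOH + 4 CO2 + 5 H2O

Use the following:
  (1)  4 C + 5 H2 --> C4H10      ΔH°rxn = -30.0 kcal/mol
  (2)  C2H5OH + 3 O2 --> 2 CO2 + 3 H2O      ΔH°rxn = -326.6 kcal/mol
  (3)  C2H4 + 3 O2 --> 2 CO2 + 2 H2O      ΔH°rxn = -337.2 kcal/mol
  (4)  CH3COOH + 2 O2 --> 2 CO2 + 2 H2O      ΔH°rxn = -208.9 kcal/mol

ΔH°rxn = -792.1 kcal/mol

(1): not needed.
(2) as written: -326.6 kcal/mol
(3) × 2: (2)·(-337.2) = -674.4 kcal/mol
(4) reversed: +208.9 kcal/mol
ΔH°rxn = (1)·(-326.6) + (2)·(-337.2) + (-1)·(-208.9) = -792.1 kcal/mol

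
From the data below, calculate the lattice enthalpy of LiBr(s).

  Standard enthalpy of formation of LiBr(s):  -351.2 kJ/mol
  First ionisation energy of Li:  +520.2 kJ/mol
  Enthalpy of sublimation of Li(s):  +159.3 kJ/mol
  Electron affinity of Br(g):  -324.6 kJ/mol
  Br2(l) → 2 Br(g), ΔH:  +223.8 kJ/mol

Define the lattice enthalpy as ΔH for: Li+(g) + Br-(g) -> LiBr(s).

ΔHf° = 1·ΔHsub + 1·(ΣIE) + 1/2·D(Br2) + 1·EA + U
-351.2 = 1·(+159.3) + 1·(+520.2) + 1/2·(+223.8) + 1·(-324.6) + U
U = -351.2 − (+466.8) = -818.0 kJ/mol

U = -818.0 kJ/mol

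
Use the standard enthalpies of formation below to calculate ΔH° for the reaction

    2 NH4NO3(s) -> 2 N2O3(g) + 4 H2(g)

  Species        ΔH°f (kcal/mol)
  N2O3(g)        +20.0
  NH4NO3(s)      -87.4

Products: 2·(+20.0) + 4·(+0.0) = +40.0
Reactants: 2·(-87.4) = -174.8
ΔH° = (+40.0) − (-174.8) = 214.8 kcal/mol

ΔH° = 214.8 kcal/mol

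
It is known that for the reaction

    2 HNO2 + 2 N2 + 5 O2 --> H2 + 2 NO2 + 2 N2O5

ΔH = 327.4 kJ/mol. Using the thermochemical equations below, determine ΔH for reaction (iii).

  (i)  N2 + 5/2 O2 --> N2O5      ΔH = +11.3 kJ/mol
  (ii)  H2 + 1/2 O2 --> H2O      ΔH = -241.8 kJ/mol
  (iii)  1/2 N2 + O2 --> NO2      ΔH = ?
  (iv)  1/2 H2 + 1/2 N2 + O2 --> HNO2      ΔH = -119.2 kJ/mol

(i) × 2 (scale by 2 for the 2 N2O5): (2)·(+11.3) = +22.6 kJ/mol
(ii): not needed (H2O appears nowhere else).
(iii) × 2 (scale by 2 for the 2 NO2): contributes 2·x
(iv) reversed and × 2 (HNO2 must end up as a reactant; scale by 2 for the 2 HNO2): (-2)·(-119.2) = +238.4 kJ/mol
+327.4 = (+22.6) + (+238.4) + 2·x
x = (+327.4 − (+261.0)) / (2) = 33.2 kJ/mol

ΔH = 33.2 kJ/mol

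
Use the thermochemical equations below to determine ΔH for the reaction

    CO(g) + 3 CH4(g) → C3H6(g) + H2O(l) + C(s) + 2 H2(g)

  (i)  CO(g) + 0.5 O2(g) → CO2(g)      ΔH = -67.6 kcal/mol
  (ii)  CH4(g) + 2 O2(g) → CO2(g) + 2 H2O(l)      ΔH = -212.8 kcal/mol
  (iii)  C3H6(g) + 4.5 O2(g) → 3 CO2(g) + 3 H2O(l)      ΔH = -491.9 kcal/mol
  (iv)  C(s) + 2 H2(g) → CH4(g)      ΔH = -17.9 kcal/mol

(i) as written (CO(g) already on the reactant side): -67.6 kcal/mol
(ii) × 2: (2)·(-212.8) = -425.6 kcal/mol
(iii) reversed (reverse to put C3H6(g) on the product side): +491.9 kcal/mol
(iv) reversed (reverse to put C(s) on the product side): +17.9 kcal/mol
ΔH = (1)·(-67.6) + (2)·(-212.8) + (-1)·(-491.9) + (-1)·(-17.9) = 16.6 kcal/mol

ΔH = 16.6 kcal/mol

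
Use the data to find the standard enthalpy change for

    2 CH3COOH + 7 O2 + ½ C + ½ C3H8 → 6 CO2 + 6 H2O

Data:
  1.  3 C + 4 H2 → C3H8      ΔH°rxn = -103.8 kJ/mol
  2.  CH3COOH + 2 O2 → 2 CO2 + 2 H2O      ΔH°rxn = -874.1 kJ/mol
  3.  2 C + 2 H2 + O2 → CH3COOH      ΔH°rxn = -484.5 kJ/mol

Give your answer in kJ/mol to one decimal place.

eq. 1 reversed and × 1/2: (-1/2)·(-103.8) = +51.9 kJ/mol
eq. 2 × 3: (3)·(-874.1) = -2622.3 kJ/mol
eq. 3 as written: -484.5 kJ/mol
By Hess's law, ΔH°rxn = (+51.9) + (-2622.3) + (-484.5) = -3054.9 kJ/mol

ΔH°rxn = -3054.9 kJ/mol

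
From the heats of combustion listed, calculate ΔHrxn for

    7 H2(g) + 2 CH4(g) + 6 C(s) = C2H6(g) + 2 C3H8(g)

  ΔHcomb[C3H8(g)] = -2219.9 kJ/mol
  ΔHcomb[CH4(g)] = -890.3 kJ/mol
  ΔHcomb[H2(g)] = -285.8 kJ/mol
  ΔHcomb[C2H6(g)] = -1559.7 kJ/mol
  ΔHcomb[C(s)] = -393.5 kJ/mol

With combustion enthalpies, reactants minus products:
= [7·(-285.8) + 2·(-890.3) + 6·(-393.5)] − [1·(-1559.7) + 2·(-2219.9)]
= -142.7 kJ/mol

ΔHrxn = -142.7 kJ/mol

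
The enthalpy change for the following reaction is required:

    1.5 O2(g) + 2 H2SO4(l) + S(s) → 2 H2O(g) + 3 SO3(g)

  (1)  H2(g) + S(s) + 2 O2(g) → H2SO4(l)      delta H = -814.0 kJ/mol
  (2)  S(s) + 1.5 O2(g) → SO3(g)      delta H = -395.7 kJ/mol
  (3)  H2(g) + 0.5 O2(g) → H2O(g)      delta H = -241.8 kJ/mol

(1) reversed and × 2: (-2)·(-814.0) = +1628.0 kJ/mol
(2) × 3: (3)·(-395.7) = -1187.1 kJ/mol
(3) × 2: (2)·(-241.8) = -483.6 kJ/mol
delta H = (-2)·(-814.0) + (3)·(-395.7) + (2)·(-241.8) = -42.7 kJ/mol

delta H = -42.7 kJ/mol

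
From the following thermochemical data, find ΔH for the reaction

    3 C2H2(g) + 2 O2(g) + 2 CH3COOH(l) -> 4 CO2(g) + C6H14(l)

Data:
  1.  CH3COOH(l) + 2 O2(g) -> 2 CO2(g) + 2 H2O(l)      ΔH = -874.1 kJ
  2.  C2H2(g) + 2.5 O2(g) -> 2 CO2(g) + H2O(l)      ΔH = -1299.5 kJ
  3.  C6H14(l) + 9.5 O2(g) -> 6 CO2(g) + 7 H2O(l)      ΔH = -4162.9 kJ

eq. 1 × 2: (2)·(-874.1) = -1748.2 kJ
eq. 2 × 3: (3)·(-1299.5) = -3898.5 kJ
eq. 3 reversed: +4162.9 kJ
Summing the manipulated equations, ΔH = (-1748.2) + (-3898.5) + (+4162.9) = -1483.8 kJ

ΔH = -1483.8 kJ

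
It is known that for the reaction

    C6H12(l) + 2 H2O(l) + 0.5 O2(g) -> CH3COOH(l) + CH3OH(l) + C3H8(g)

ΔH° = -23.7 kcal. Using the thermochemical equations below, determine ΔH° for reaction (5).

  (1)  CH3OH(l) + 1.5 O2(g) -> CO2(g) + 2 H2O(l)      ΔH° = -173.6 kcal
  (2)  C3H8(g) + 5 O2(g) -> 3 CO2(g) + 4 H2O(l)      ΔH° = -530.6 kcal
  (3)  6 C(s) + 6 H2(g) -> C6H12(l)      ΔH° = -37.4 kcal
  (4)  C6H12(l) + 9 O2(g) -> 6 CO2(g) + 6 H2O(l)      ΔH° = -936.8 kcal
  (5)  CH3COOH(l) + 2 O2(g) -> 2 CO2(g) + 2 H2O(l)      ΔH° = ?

(1) reversed (CH3OH(l) must end up as a product): +173.6 kcal
(2) reversed (reverse to put C3H8(g) on the product side): +530.6 kcal
(3): not needed (H2(g) appears nowhere else).
(4) as written: -936.8 kcal
(5) reversed (CH3COOH(l) must end up as a product): contributes −x
-23.7 = (+173.6) + (+530.6) + (-936.8) − x
x = (-23.7 − (-232.6)) / (-1) = -208.9 kcal

ΔH° = -208.9 kcal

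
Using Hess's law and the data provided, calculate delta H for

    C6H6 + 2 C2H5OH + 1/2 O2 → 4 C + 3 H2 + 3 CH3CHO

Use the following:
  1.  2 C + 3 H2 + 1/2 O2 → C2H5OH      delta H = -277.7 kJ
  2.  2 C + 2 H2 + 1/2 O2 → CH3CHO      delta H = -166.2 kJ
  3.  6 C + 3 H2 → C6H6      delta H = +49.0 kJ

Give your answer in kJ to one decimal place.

eq. 1 reversed and × 2 (C2H5OH must end up as a reactant; ×2 to match 2 C2H5OH in the target): (-2)·(-277.7) = +555.4 kJ
eq. 2 × 3 (scale by 3 for the 3 CH3CHO): (3)·(-166.2) = -498.6 kJ
eq. 3 reversed (reverse to put C6H6 on the reactant side): -49.0 kJ
Summing the manipulated equations, delta H = (+555.4) + (-498.6) + (-49.0) = 7.8 kJ

delta H = 7.8 kJ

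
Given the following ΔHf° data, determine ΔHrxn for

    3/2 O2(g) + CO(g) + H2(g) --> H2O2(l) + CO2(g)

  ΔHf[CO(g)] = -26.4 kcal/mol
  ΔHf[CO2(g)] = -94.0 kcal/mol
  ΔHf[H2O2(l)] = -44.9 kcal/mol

Products: 1·(-44.9) + 1·(-94.0) = -138.9
Reactants: 3/2·(+0.0) + 1·(-26.4) + 1·(+0.0) = -26.4
ΔHrxn = (-138.9) − (-26.4) = -112.5 kcal/mol

ΔHrxn = -112.5 kcal/mol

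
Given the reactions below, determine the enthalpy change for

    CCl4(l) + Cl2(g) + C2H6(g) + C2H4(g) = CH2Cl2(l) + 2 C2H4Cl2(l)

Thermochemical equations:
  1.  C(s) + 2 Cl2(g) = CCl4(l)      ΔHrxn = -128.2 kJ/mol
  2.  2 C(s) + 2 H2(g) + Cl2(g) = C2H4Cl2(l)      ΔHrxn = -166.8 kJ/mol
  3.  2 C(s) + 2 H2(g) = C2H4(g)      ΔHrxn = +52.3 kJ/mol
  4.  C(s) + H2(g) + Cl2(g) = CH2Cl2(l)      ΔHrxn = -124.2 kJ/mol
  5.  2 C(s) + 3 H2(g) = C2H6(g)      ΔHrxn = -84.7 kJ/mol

eq. 1 reversed: +128.2 kJ/mol
eq. 2 × 2: (2)·(-166.8) = -333.6 kJ/mol
eq. 3 reversed: -52.3 kJ/mol
eq. 4 as written: -124.2 kJ/mol
eq. 5 reversed: +84.7 kJ/mol
By Hess's law, ΔHrxn = (+128.2) + (-333.6) + (-52.3) + (-124.2) + (+84.7) = -297.2 kJ/mol

ΔHrxn = -297.2 kJ/mol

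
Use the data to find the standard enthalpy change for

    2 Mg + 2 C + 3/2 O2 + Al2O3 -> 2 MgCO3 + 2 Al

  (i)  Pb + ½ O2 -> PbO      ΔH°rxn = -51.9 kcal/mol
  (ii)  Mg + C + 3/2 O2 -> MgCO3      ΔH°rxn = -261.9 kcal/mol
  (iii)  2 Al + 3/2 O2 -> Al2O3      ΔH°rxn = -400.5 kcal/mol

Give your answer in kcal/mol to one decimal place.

ΔH°rxn = -123.3 kcal/mol

(i): not needed (Pb appears nowhere else).
(ii) × 2 (×2 to match 2 MgCO3 in the target): (2)·(-261.9) = -523.8 kcal/mol
(iii) reversed (reverse to put Al2O3 on the reactant side): +400.5 kcal/mol
By Hess's law, ΔH°rxn = (-523.8) + (+400.5) = -123.3 kcal/mol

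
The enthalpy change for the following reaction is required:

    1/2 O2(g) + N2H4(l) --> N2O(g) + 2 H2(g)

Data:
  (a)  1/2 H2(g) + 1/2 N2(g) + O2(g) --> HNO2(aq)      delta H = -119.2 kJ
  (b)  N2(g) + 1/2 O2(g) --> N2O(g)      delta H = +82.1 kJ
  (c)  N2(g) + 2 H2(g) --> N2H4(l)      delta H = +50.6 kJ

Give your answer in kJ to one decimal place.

delta H = 31.5 kJ

(a): not needed (HNO2(aq) appears nowhere else).
(b) as written (N2O(g) already on the product side): +82.1 kJ
(c) reversed (reverse to put N2H4(l) on the reactant side): -50.6 kJ
delta H = (1)·(+82.1) + (-1)·(+50.6) = 31.5 kJ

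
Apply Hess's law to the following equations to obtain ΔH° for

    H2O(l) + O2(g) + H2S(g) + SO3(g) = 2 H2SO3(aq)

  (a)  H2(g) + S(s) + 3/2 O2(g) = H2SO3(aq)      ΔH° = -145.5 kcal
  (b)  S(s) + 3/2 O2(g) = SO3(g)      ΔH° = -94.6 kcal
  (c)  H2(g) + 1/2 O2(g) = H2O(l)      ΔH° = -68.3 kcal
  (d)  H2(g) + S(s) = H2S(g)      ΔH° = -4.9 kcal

(a) × 2 (×2 to match 2 H2SO3(aq) in the target): (2)·(-145.5) = -291.0 kcal
(b) reversed (SO3(g) must end up as a reactant): +94.6 kcal
(c) reversed (H2O(l) must end up as a reactant): +68.3 kcal
(d) reversed (H2S(g) must end up as a reactant): +4.9 kcal
ΔH° = (2)·(-145.5) + (-1)·(-94.6) + (-1)·(-68.3) + (-1)·(-4.9) = -123.2 kcal

ΔH° = -123.2 kcal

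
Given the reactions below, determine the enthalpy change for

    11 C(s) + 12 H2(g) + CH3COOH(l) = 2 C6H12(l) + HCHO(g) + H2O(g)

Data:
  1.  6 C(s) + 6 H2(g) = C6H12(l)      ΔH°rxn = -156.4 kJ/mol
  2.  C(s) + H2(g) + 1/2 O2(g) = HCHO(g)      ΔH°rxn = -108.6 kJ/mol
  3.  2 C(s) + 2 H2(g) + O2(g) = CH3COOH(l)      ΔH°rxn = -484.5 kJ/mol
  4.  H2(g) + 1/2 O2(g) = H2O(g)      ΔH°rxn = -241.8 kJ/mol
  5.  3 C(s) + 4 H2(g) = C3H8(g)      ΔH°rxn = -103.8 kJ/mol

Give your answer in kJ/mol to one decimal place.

ΔH°rxn = -178.7 kJ/mol

eq. 1 × 2: (2)·(-156.4) = -312.8 kJ/mol
eq. 2 as written: -108.6 kJ/mol
eq. 3 reversed: +484.5 kJ/mol
eq. 4 as written: -241.8 kJ/mol
eq. 5: not needed.
ΔH°rxn = (-312.8) + (-108.6) + (+484.5) + (-241.8) = -178.7 kJ/mol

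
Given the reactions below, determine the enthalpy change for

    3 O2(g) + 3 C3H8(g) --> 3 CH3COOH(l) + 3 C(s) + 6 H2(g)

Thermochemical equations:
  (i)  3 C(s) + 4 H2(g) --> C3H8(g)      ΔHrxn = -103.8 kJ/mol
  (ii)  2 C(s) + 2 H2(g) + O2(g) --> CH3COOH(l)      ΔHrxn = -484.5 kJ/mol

ΔHrxn = -1142.1 kJ/mol

(i) reversed and × 3 (reverse to put C3H8(g) on the reactant side; scale by 3 for the 3 C3H8(g)): (-3)·(-103.8) = +311.4 kJ/mol
(ii) × 3 (×3 to match 3 CH3COOH(l) in the target): (3)·(-484.5) = -1453.5 kJ/mol
Summing the manipulated equations, ΔHrxn = (-3)·(-103.8) + (3)·(-484.5) = -1142.1 kJ/mol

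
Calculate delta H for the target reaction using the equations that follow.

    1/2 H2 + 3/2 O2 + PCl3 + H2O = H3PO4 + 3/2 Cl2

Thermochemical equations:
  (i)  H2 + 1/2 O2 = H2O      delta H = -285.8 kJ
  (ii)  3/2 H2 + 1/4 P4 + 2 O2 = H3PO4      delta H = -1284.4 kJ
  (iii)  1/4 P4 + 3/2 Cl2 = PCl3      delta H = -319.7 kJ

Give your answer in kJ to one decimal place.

delta H = -678.9 kJ

(i) reversed: +285.8 kJ
(ii) as written: -1284.4 kJ
(iii) reversed: +319.7 kJ
Combining the equations, delta H = (-1)·(-285.8) + (1)·(-1284.4) + (-1)·(-319.7) = -678.9 kJ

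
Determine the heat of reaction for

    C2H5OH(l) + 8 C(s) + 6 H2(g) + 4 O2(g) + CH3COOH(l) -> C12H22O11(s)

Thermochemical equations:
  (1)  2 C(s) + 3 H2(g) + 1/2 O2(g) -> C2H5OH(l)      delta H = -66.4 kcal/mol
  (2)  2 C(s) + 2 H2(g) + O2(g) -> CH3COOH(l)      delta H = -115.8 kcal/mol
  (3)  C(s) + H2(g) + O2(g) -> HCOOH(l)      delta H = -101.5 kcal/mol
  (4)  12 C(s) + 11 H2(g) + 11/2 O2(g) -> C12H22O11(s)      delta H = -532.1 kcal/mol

delta H = -349.9 kcal/mol

(1) reversed: +66.4 kcal/mol
(2) reversed: +115.8 kcal/mol
(3): not needed.
(4) as written: -532.1 kcal/mol
Summing the manipulated equations, delta H = (+66.4) + (+115.8) + (-532.1) = -349.9 kcal/mol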